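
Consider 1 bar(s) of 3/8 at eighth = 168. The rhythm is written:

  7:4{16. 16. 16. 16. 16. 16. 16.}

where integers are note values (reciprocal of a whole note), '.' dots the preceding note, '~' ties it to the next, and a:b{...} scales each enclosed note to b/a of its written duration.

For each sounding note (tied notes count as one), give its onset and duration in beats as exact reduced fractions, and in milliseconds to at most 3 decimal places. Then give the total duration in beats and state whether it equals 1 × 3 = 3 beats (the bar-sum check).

1) 0.0ms=0b +153.061ms=3/7b
2) 153.061ms=3/7b +153.061ms=3/7b
3) 306.122ms=6/7b +153.061ms=3/7b
4) 459.184ms=9/7b +153.061ms=3/7b
5) 612.245ms=12/7b +153.061ms=3/7b
6) 765.306ms=15/7b +153.061ms=3/7b
7) 918.367ms=18/7b +153.061ms=3/7b
Σ=3b of 3 (168bpm 3/8) — PASS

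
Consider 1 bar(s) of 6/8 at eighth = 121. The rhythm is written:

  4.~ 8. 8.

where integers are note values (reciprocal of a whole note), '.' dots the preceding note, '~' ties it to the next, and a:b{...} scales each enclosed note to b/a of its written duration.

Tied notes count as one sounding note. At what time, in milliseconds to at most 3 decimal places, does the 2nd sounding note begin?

1. 0.0ms @ 0 + 2231.405ms (9/2)
2. 2231.405ms @ 9/2 + 743.802ms (3/2)

note 2 onset = 9/2b = 2231.405ms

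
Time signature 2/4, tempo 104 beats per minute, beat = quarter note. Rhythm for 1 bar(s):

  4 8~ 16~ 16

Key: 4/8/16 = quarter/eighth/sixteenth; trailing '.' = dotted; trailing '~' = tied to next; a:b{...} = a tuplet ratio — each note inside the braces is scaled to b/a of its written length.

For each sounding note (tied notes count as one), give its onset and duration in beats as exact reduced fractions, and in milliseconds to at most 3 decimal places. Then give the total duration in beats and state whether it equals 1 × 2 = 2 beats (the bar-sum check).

1) 0.0ms=0b +576.923ms=1b
2) 576.923ms=1b +576.923ms=1b
Σ=2b of 2 (104bpm 2/4) — PASS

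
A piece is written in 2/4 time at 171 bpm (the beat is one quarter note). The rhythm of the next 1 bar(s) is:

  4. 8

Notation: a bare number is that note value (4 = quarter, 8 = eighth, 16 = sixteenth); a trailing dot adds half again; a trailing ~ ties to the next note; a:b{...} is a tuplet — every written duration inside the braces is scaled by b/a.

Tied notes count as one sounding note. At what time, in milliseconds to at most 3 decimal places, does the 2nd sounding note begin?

1. 0.0ms @ 0 + 526.316ms (3/2)
2. 526.316ms @ 3/2 + 175.439ms (1/2)

note 2 onset = 3/2b = 526.316ms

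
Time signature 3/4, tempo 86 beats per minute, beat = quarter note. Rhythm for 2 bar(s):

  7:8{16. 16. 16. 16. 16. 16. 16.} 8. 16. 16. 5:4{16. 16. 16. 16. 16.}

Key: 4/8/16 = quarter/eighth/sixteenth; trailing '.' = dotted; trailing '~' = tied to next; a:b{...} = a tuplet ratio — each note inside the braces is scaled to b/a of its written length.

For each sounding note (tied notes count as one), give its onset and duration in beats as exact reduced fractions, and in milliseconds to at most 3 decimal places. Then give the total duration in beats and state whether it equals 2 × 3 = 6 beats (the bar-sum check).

1) 0.0ms=0b +299.003ms=3/7b
2) 299.003ms=3/7b +299.003ms=3/7b
3) 598.007ms=6/7b +299.003ms=3/7b
4) 897.01ms=9/7b +299.003ms=3/7b
5) 1196.013ms=12/7b +299.003ms=3/7b
6) 1495.017ms=15/7b +299.003ms=3/7b
7) 1794.02ms=18/7b +299.003ms=3/7b
8) 2093.023ms=3b +523.256ms=3/4b
9) 2616.279ms=15/4b +261.628ms=3/8b
10) 2877.907ms=33/8b +261.628ms=3/8b
11) 3139.535ms=9/2b +209.302ms=3/10b
12) 3348.837ms=24/5b +209.302ms=3/10b
13) 3558.14ms=51/10b +209.302ms=3/10b
14) 3767.442ms=27/5b +209.302ms=3/10b
15) 3976.744ms=57/10b +209.302ms=3/10b
Σ=6b of 6 (86bpm 3/4) — PASS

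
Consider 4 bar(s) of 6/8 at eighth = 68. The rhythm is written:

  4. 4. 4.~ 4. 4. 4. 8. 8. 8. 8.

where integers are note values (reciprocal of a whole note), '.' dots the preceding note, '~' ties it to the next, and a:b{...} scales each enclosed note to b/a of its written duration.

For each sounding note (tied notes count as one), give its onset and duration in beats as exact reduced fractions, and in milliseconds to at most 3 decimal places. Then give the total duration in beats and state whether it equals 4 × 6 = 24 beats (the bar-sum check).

1) 0.0ms=0b +2647.059ms=3b
2) 2647.059ms=3b +2647.059ms=3b
3) 5294.118ms=6b +5294.118ms=6b
4) 10588.235ms=12b +2647.059ms=3b
5) 13235.294ms=15b +2647.059ms=3b
6) 15882.353ms=18b +1323.529ms=3/2b
7) 17205.882ms=39/2b +1323.529ms=3/2b
8) 18529.412ms=21b +1323.529ms=3/2b
9) 19852.941ms=45/2b +1323.529ms=3/2b
Σ=24b of 24 (68bpm 6/8) — PASS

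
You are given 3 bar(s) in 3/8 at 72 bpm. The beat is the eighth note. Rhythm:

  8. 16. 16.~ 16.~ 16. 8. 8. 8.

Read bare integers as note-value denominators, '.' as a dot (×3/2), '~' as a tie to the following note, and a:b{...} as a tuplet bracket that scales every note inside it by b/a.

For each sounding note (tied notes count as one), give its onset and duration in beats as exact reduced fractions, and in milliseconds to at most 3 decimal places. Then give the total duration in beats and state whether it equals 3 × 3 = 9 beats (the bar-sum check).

1) 0.0ms=0b +1250.0ms=3/2b
2) 1250.0ms=3/2b +625.0ms=3/4b
3) 1875.0ms=9/4b +1875.0ms=9/4b
4) 3750.0ms=9/2b +1250.0ms=3/2b
5) 5000.0ms=6b +1250.0ms=3/2b
6) 6250.0ms=15/2b +1250.0ms=3/2b
Σ=9b of 9 (72bpm 3/8) — PASS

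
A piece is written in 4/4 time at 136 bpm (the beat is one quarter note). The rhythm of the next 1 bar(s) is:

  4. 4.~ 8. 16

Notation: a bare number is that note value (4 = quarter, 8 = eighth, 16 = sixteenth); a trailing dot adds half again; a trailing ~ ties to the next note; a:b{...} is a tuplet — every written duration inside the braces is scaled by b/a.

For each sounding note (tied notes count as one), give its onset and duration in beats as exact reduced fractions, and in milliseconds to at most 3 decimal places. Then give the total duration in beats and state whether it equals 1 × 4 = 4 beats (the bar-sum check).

1) 0.0ms=0b +661.765ms=3/2b
2) 661.765ms=3/2b +992.647ms=9/4b
3) 1654.412ms=15/4b +110.294ms=1/4b
Σ=4b of 4 (136bpm 4/4) — PASS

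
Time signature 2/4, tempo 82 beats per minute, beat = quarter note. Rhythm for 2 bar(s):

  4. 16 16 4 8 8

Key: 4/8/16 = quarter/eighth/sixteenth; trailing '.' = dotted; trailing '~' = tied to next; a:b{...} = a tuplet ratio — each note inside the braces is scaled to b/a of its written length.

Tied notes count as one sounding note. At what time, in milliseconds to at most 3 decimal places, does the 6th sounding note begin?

1. 0.0ms @ 0 + 1097.561ms (3/2)
2. 1097.561ms @ 3/2 + 182.927ms (1/4)
3. 1280.488ms @ 7/4 + 182.927ms (1/4)
4. 1463.415ms @ 2 + 731.707ms (1)
5. 2195.122ms @ 3 + 365.854ms (1/2)
6. 2560.976ms @ 7/2 + 365.854ms (1/2)

note 6 onset = 7/2b = 2560.976ms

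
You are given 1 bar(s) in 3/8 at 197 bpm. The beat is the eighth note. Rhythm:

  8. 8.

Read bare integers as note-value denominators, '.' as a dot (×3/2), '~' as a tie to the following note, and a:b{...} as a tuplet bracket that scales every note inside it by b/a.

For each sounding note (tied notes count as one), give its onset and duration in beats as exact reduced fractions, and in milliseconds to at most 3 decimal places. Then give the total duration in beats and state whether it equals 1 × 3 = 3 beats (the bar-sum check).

1) 0.0ms=0b +456.853ms=3/2b
2) 456.853ms=3/2b +456.853ms=3/2b
Σ=3b of 3 (197bpm 3/8) — PASS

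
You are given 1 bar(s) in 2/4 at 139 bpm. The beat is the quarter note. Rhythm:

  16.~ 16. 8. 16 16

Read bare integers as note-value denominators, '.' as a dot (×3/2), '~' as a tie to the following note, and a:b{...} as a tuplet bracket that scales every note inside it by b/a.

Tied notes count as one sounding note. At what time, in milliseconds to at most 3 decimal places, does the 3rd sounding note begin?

note 3 onset = 3/2b = 647.482ms

1. 0.0ms @ 0 + 323.741ms (3/4)
2. 323.741ms @ 3/4 + 323.741ms (3/4)
3. 647.482ms @ 3/2 + 107.914ms (1/4)
4. 755.396ms @ 7/4 + 107.914ms (1/4)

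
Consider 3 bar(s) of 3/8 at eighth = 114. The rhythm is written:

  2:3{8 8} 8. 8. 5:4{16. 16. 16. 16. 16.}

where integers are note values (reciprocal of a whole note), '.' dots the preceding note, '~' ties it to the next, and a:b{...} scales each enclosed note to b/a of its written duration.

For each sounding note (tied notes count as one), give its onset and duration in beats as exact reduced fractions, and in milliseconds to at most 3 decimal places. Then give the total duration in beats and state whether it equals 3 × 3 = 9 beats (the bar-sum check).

1) 0.0ms=0b +789.474ms=3/2b
2) 789.474ms=3/2b +789.474ms=3/2b
3) 1578.947ms=3b +789.474ms=3/2b
4) 2368.421ms=9/2b +789.474ms=3/2b
5) 3157.895ms=6b +315.789ms=3/5b
6) 3473.684ms=33/5b +315.789ms=3/5b
7) 3789.474ms=36/5b +315.789ms=3/5b
8) 4105.263ms=39/5b +315.789ms=3/5b
9) 4421.053ms=42/5b +315.789ms=3/5b
Σ=9b of 9 (114bpm 3/8) — PASS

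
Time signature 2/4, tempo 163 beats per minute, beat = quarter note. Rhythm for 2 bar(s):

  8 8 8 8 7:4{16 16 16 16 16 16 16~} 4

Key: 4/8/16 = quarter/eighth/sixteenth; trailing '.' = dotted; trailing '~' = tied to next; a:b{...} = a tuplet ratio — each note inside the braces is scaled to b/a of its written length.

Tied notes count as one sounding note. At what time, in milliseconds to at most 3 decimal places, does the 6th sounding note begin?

note 6 onset = 15/7b = 788.782ms

1. 0.0ms @ 0 + 184.049ms (1/2)
2. 184.049ms @ 1/2 + 184.049ms (1/2)
3. 368.098ms @ 1 + 184.049ms (1/2)
4. 552.147ms @ 3/2 + 184.049ms (1/2)
5. 736.196ms @ 2 + 52.585ms (1/7)
6. 788.782ms @ 15/7 + 52.585ms (1/7)
7. 841.367ms @ 16/7 + 52.585ms (1/7)
8. 893.953ms @ 17/7 + 52.585ms (1/7)
9. 946.538ms @ 18/7 + 52.585ms (1/7)
10. 999.124ms @ 19/7 + 52.585ms (1/7)
11. 1051.709ms @ 20/7 + 420.684ms (8/7)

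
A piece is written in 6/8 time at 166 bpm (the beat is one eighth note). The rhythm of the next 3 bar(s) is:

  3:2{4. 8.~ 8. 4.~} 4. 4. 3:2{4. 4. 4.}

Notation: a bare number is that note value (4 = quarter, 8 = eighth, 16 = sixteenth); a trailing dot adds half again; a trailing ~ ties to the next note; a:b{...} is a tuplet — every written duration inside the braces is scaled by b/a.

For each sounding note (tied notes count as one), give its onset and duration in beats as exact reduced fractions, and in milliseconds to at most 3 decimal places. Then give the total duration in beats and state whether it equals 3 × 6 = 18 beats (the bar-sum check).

1) 0.0ms=0b +722.892ms=2b
2) 722.892ms=2b +722.892ms=2b
3) 1445.783ms=4b +1807.229ms=5b
4) 3253.012ms=9b +1084.337ms=3b
5) 4337.349ms=12b +722.892ms=2b
6) 5060.241ms=14b +722.892ms=2b
7) 5783.133ms=16b +722.892ms=2b
Σ=18b of 18 (166bpm 6/8) — PASS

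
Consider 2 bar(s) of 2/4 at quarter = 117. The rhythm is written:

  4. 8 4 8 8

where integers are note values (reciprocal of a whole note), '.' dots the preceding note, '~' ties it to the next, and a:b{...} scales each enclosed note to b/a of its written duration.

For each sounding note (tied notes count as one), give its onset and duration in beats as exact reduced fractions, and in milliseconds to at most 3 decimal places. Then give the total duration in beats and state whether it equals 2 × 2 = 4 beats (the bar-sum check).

1) 0.0ms=0b +769.231ms=3/2b
2) 769.231ms=3/2b +256.41ms=1/2b
3) 1025.641ms=2b +512.821ms=1b
4) 1538.462ms=3b +256.41ms=1/2b
5) 1794.872ms=7/2b +256.41ms=1/2b
Σ=4b of 4 (117bpm 2/4) — PASS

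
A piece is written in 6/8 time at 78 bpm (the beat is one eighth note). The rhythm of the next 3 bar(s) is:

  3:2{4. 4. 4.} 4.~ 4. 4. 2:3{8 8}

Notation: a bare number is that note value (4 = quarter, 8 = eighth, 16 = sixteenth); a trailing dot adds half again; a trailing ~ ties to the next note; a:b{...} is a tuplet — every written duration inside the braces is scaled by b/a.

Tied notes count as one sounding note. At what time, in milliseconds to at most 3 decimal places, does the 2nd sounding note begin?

note 2 onset = 2b = 1538.462ms

1. 0.0ms @ 0 + 1538.462ms (2)
2. 1538.462ms @ 2 + 1538.462ms (2)
3. 3076.923ms @ 4 + 1538.462ms (2)
4. 4615.385ms @ 6 + 4615.385ms (6)
5. 9230.769ms @ 12 + 2307.692ms (3)
6. 11538.462ms @ 15 + 1153.846ms (3/2)
7. 12692.308ms @ 33/2 + 1153.846ms (3/2)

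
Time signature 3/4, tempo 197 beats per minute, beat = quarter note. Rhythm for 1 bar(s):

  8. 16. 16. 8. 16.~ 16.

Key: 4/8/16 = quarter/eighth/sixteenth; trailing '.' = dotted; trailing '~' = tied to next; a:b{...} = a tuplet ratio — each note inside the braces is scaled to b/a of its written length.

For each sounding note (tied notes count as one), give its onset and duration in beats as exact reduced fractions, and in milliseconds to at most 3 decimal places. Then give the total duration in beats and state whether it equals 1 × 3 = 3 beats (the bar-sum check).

1) 0.0ms=0b +228.426ms=3/4b
2) 228.426ms=3/4b +114.213ms=3/8b
3) 342.64ms=9/8b +114.213ms=3/8b
4) 456.853ms=3/2b +228.426ms=3/4b
5) 685.279ms=9/4b +228.426ms=3/4b
Σ=3b of 3 (197bpm 3/4) — PASS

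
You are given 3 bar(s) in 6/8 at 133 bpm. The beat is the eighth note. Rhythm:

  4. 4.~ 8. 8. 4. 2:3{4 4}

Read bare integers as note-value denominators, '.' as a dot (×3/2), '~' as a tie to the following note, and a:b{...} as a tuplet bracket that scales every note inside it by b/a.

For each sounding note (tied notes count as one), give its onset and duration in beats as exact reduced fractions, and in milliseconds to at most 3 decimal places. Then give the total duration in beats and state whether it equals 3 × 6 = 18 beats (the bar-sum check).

1) 0.0ms=0b +1353.383ms=3b
2) 1353.383ms=3b +2030.075ms=9/2b
3) 3383.459ms=15/2b +676.692ms=3/2b
4) 4060.15ms=9b +1353.383ms=3b
5) 5413.534ms=12b +1353.383ms=3b
6) 6766.917ms=15b +1353.383ms=3b
Σ=18b of 18 (133bpm 6/8) — PASS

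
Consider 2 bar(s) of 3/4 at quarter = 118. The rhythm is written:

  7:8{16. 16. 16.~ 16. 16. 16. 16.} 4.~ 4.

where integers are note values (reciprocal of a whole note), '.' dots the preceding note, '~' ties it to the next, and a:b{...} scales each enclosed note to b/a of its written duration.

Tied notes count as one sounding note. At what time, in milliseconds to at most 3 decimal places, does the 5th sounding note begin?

1. 0.0ms @ 0 + 217.918ms (3/7)
2. 217.918ms @ 3/7 + 217.918ms (3/7)
3. 435.835ms @ 6/7 + 435.835ms (6/7)
4. 871.671ms @ 12/7 + 217.918ms (3/7)
5. 1089.588ms @ 15/7 + 217.918ms (3/7)
6. 1307.506ms @ 18/7 + 217.918ms (3/7)
7. 1525.424ms @ 3 + 1525.424ms (3)

note 5 onset = 15/7b = 1089.588ms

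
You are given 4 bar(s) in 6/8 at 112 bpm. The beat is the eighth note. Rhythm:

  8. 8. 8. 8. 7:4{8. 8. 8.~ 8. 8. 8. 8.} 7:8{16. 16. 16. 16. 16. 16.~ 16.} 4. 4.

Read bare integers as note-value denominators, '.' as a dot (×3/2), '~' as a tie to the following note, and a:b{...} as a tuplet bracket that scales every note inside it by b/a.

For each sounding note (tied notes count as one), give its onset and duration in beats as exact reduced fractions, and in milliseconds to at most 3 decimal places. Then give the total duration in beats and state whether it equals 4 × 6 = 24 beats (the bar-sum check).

1) 0.0ms=0b +803.571ms=3/2b
2) 803.571ms=3/2b +803.571ms=3/2b
3) 1607.143ms=3b +803.571ms=3/2b
4) 2410.714ms=9/2b +803.571ms=3/2b
5) 3214.286ms=6b +459.184ms=6/7b
6) 3673.469ms=48/7b +459.184ms=6/7b
7) 4132.653ms=54/7b +918.367ms=12/7b
8) 5051.02ms=66/7b +459.184ms=6/7b
9) 5510.204ms=72/7b +459.184ms=6/7b
10) 5969.388ms=78/7b +459.184ms=6/7b
11) 6428.571ms=12b +459.184ms=6/7b
12) 6887.755ms=90/7b +459.184ms=6/7b
13) 7346.939ms=96/7b +459.184ms=6/7b
14) 7806.122ms=102/7b +459.184ms=6/7b
15) 8265.306ms=108/7b +459.184ms=6/7b
16) 8724.49ms=114/7b +918.367ms=12/7b
17) 9642.857ms=18b +1607.143ms=3b
18) 11250.0ms=21b +1607.143ms=3b
Σ=24b of 24 (112bpm 6/8) — PASS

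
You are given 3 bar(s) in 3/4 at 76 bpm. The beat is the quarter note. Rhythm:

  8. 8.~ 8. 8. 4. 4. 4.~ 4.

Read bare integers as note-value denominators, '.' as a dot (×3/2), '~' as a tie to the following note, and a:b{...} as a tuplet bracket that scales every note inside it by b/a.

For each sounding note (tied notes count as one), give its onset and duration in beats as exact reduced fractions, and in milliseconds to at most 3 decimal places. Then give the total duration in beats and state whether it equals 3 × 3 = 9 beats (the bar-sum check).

1) 0.0ms=0b +592.105ms=3/4b
2) 592.105ms=3/4b +1184.211ms=3/2b
3) 1776.316ms=9/4b +592.105ms=3/4b
4) 2368.421ms=3b +1184.211ms=3/2b
5) 3552.632ms=9/2b +1184.211ms=3/2b
6) 4736.842ms=6b +2368.421ms=3b
Σ=9b of 9 (76bpm 3/4) — PASS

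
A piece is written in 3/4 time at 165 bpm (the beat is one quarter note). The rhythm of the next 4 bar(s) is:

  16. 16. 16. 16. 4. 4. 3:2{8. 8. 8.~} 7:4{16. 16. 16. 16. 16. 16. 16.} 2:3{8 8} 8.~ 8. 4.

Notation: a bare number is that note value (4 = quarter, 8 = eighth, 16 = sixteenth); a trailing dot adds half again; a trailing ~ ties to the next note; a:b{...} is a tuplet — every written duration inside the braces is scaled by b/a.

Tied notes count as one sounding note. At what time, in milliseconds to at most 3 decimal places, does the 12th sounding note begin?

1. 0.0ms @ 0 + 136.364ms (3/8)
2. 136.364ms @ 3/8 + 136.364ms (3/8)
3. 272.727ms @ 3/4 + 136.364ms (3/8)
4. 409.091ms @ 9/8 + 136.364ms (3/8)
5. 545.455ms @ 3/2 + 545.455ms (3/2)
6. 1090.909ms @ 3 + 545.455ms (3/2)
7. 1636.364ms @ 9/2 + 181.818ms (1/2)
8. 1818.182ms @ 5 + 181.818ms (1/2)
9. 2000.0ms @ 11/2 + 259.74ms (5/7)
10. 2259.74ms @ 87/14 + 77.922ms (3/14)
11. 2337.662ms @ 45/7 + 77.922ms (3/14)
12. 2415.584ms @ 93/14 + 77.922ms (3/14)
13. 2493.506ms @ 48/7 + 77.922ms (3/14)
14. 2571.429ms @ 99/14 + 77.922ms (3/14)
15. 2649.351ms @ 51/7 + 77.922ms (3/14)
16. 2727.273ms @ 15/2 + 272.727ms (3/4)
17. 3000.0ms @ 33/4 + 272.727ms (3/4)
18. 3272.727ms @ 9 + 545.455ms (3/2)
19. 3818.182ms @ 21/2 + 545.455ms (3/2)

note 12 onset = 93/14b = 2415.584ms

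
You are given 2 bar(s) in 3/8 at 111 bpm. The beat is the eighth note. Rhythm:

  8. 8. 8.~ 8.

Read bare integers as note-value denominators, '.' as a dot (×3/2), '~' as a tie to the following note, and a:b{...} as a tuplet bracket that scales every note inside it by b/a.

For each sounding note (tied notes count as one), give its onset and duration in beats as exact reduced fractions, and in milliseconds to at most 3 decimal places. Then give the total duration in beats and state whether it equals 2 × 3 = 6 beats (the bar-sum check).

1) 0.0ms=0b +810.811ms=3/2b
2) 810.811ms=3/2b +810.811ms=3/2b
3) 1621.622ms=3b +1621.622ms=3b
Σ=6b of 6 (111bpm 3/8) — PASS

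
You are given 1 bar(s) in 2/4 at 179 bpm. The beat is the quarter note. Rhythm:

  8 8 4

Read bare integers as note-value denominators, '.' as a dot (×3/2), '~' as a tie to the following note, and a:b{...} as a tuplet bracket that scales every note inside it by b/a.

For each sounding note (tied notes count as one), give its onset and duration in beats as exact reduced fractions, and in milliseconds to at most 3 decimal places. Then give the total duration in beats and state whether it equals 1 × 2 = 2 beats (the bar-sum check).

1) 0.0ms=0b +167.598ms=1/2b
2) 167.598ms=1/2b +167.598ms=1/2b
3) 335.196ms=1b +335.196ms=1b
Σ=2b of 2 (179bpm 2/4) — PASS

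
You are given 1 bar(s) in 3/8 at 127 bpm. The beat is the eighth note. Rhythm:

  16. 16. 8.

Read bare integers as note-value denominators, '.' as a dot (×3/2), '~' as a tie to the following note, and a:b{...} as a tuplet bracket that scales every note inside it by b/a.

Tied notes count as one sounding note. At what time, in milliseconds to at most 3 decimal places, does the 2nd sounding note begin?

note 2 onset = 3/4b = 354.331ms

1. 0.0ms @ 0 + 354.331ms (3/4)
2. 354.331ms @ 3/4 + 354.331ms (3/4)
3. 708.661ms @ 3/2 + 708.661ms (3/2)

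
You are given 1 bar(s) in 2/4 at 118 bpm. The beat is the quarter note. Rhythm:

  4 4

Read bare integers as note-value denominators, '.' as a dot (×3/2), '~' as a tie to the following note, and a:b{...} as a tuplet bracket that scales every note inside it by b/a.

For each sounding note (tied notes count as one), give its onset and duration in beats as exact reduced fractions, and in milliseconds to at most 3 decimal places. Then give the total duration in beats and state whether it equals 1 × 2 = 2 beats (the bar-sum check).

1) 0.0ms=0b +508.475ms=1b
2) 508.475ms=1b +508.475ms=1b
Σ=2b of 2 (118bpm 2/4) — PASS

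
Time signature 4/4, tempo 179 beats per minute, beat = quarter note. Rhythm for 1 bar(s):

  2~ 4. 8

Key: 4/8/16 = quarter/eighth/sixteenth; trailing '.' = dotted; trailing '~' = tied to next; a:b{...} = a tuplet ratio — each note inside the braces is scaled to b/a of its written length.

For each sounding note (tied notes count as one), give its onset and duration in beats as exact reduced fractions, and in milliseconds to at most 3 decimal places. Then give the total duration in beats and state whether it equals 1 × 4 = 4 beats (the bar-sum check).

1) 0.0ms=0b +1173.184ms=7/2b
2) 1173.184ms=7/2b +167.598ms=1/2b
Σ=4b of 4 (179bpm 4/4) — PASS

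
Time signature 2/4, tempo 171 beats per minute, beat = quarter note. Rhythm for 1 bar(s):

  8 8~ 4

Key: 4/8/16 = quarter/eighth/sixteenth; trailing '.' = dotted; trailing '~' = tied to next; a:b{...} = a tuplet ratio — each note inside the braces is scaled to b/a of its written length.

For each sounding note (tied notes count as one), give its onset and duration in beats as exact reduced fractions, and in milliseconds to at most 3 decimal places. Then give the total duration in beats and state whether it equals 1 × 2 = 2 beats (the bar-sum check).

1) 0.0ms=0b +175.439ms=1/2b
2) 175.439ms=1/2b +526.316ms=3/2b
Σ=2b of 2 (171bpm 2/4) — PASS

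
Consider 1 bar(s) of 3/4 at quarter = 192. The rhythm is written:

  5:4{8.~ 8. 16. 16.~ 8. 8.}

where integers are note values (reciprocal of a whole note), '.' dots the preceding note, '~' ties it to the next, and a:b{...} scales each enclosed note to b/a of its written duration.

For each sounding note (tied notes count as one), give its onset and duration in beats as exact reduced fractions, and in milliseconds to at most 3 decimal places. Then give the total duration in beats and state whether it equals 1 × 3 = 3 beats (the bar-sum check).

1) 0.0ms=0b +375.0ms=6/5b
2) 375.0ms=6/5b +93.75ms=3/10b
3) 468.75ms=3/2b +281.25ms=9/10b
4) 750.0ms=12/5b +187.5ms=3/5b
Σ=3b of 3 (192bpm 3/4) — PASS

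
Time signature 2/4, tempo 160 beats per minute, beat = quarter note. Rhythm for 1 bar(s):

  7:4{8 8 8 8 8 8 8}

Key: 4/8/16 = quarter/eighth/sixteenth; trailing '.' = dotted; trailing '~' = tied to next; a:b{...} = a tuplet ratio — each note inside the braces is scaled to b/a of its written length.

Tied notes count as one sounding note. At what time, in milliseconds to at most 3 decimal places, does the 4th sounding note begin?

note 4 onset = 6/7b = 321.429ms

1. 0.0ms @ 0 + 107.143ms (2/7)
2. 107.143ms @ 2/7 + 107.143ms (2/7)
3. 214.286ms @ 4/7 + 107.143ms (2/7)
4. 321.429ms @ 6/7 + 107.143ms (2/7)
5. 428.571ms @ 8/7 + 107.143ms (2/7)
6. 535.714ms @ 10/7 + 107.143ms (2/7)
7. 642.857ms @ 12/7 + 107.143ms (2/7)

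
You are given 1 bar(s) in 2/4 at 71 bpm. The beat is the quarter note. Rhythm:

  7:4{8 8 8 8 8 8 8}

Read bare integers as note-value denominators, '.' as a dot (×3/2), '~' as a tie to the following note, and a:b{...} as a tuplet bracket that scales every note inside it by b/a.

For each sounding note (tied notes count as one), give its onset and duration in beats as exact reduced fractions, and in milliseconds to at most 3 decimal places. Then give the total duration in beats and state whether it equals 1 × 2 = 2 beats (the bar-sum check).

1) 0.0ms=0b +241.449ms=2/7b
2) 241.449ms=2/7b +241.449ms=2/7b
3) 482.897ms=4/7b +241.449ms=2/7b
4) 724.346ms=6/7b +241.449ms=2/7b
5) 965.795ms=8/7b +241.449ms=2/7b
6) 1207.243ms=10/7b +241.449ms=2/7b
7) 1448.692ms=12/7b +241.449ms=2/7b
Σ=2b of 2 (71bpm 2/4) — PASS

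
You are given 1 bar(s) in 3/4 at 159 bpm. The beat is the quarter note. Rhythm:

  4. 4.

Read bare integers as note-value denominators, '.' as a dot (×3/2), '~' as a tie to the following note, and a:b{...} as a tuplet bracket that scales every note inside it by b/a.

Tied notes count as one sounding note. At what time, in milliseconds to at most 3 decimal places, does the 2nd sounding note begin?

note 2 onset = 3/2b = 566.038ms

1. 0.0ms @ 0 + 566.038ms (3/2)
2. 566.038ms @ 3/2 + 566.038ms (3/2)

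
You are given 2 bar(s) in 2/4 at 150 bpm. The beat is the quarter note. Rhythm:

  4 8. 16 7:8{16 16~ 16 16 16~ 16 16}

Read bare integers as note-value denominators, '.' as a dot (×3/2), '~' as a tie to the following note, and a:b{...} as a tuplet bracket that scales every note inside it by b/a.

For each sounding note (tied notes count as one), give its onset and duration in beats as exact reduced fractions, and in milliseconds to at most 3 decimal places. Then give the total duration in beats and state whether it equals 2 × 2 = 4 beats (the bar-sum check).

1) 0.0ms=0b +400.0ms=1b
2) 400.0ms=1b +300.0ms=3/4b
3) 700.0ms=7/4b +100.0ms=1/4b
4) 800.0ms=2b +114.286ms=2/7b
5) 914.286ms=16/7b +228.571ms=4/7b
6) 1142.857ms=20/7b +114.286ms=2/7b
7) 1257.143ms=22/7b +228.571ms=4/7b
8) 1485.714ms=26/7b +114.286ms=2/7b
Σ=4b of 4 (150bpm 2/4) — PASS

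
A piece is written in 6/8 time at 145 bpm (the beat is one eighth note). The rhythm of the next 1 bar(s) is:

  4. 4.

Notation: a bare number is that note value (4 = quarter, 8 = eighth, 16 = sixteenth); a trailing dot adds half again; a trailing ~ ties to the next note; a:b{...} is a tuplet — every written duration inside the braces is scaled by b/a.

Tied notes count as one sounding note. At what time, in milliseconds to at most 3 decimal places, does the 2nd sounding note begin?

note 2 onset = 3b = 1241.379ms

1. 0.0ms @ 0 + 1241.379ms (3)
2. 1241.379ms @ 3 + 1241.379ms (3)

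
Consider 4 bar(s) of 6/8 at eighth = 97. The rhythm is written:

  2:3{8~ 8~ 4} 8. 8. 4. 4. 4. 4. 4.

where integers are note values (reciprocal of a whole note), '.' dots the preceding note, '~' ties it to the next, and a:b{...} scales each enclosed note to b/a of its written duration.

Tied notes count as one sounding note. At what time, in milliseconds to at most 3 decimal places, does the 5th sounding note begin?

1. 0.0ms @ 0 + 3711.34ms (6)
2. 3711.34ms @ 6 + 927.835ms (3/2)
3. 4639.175ms @ 15/2 + 927.835ms (3/2)
4. 5567.01ms @ 9 + 1855.67ms (3)
5. 7422.68ms @ 12 + 1855.67ms (3)
6. 9278.351ms @ 15 + 1855.67ms (3)
7. 11134.021ms @ 18 + 1855.67ms (3)
8. 12989.691ms @ 21 + 1855.67ms (3)

note 5 onset = 12b = 7422.68ms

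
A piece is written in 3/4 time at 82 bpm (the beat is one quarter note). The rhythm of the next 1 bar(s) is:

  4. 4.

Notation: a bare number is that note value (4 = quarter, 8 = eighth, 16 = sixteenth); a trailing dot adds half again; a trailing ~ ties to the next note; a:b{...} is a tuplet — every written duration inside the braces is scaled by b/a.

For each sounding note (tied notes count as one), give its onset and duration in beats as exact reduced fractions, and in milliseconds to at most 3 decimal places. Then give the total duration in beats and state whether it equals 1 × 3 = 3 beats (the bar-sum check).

1) 0.0ms=0b +1097.561ms=3/2b
2) 1097.561ms=3/2b +1097.561ms=3/2b
Σ=3b of 3 (82bpm 3/4) — PASS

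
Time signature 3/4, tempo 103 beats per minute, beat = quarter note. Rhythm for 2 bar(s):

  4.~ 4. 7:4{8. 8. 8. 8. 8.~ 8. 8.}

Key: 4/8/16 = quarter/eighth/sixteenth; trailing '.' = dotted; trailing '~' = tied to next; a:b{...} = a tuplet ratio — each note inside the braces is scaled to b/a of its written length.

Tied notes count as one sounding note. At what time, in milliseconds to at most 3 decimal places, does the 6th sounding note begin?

note 6 onset = 33/7b = 2746.186ms

1. 0.0ms @ 0 + 1747.573ms (3)
2. 1747.573ms @ 3 + 249.653ms (3/7)
3. 1997.226ms @ 24/7 + 249.653ms (3/7)
4. 2246.879ms @ 27/7 + 249.653ms (3/7)
5. 2496.533ms @ 30/7 + 249.653ms (3/7)
6. 2746.186ms @ 33/7 + 499.307ms (6/7)
7. 3245.492ms @ 39/7 + 249.653ms (3/7)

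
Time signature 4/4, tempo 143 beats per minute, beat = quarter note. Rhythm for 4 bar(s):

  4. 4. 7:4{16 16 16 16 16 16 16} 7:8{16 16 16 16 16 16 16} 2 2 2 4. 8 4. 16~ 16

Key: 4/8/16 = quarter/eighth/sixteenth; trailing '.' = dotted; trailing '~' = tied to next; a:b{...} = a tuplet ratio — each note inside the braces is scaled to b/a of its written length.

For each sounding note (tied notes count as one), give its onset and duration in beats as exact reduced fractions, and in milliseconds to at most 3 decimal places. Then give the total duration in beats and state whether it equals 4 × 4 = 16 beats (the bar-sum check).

1) 0.0ms=0b +629.371ms=3/2b
2) 629.371ms=3/2b +629.371ms=3/2b
3) 1258.741ms=3b +59.94ms=1/7b
4) 1318.681ms=22/7b +59.94ms=1/7b
5) 1378.621ms=23/7b +59.94ms=1/7b
6) 1438.561ms=24/7b +59.94ms=1/7b
7) 1498.501ms=25/7b +59.94ms=1/7b
8) 1558.442ms=26/7b +59.94ms=1/7b
9) 1618.382ms=27/7b +59.94ms=1/7b
10) 1678.322ms=4b +119.88ms=2/7b
11) 1798.202ms=30/7b +119.88ms=2/7b
12) 1918.082ms=32/7b +119.88ms=2/7b
13) 2037.962ms=34/7b +119.88ms=2/7b
14) 2157.842ms=36/7b +119.88ms=2/7b
15) 2277.722ms=38/7b +119.88ms=2/7b
16) 2397.602ms=40/7b +119.88ms=2/7b
17) 2517.483ms=6b +839.161ms=2b
18) 3356.643ms=8b +839.161ms=2b
19) 4195.804ms=10b +839.161ms=2b
20) 5034.965ms=12b +629.371ms=3/2b
21) 5664.336ms=27/2b +209.79ms=1/2b
22) 5874.126ms=14b +629.371ms=3/2b
23) 6503.497ms=31/2b +209.79ms=1/2b
Σ=16b of 16 (143bpm 4/4) — PASS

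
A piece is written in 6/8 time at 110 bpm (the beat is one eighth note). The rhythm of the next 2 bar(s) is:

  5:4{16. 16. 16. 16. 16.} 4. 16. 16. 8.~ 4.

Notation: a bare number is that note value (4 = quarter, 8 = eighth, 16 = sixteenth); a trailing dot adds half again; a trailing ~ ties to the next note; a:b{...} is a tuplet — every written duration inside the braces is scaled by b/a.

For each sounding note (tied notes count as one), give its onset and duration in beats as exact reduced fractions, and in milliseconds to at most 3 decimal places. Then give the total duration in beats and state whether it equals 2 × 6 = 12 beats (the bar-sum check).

1) 0.0ms=0b +327.273ms=3/5b
2) 327.273ms=3/5b +327.273ms=3/5b
3) 654.545ms=6/5b +327.273ms=3/5b
4) 981.818ms=9/5b +327.273ms=3/5b
5) 1309.091ms=12/5b +327.273ms=3/5b
6) 1636.364ms=3b +1636.364ms=3b
7) 3272.727ms=6b +409.091ms=3/4b
8) 3681.818ms=27/4b +409.091ms=3/4b
9) 4090.909ms=15/2b +2454.545ms=9/2b
Σ=12b of 12 (110bpm 6/8) — PASS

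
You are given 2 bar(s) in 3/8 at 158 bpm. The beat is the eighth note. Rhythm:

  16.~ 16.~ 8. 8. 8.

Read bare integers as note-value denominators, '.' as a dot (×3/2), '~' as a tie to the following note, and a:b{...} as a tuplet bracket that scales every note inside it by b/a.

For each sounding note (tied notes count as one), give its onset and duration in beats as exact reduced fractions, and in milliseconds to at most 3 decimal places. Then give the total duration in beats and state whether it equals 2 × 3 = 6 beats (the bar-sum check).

1) 0.0ms=0b +1139.241ms=3b
2) 1139.241ms=3b +569.62ms=3/2b
3) 1708.861ms=9/2b +569.62ms=3/2b
Σ=6b of 6 (158bpm 3/8) — PASS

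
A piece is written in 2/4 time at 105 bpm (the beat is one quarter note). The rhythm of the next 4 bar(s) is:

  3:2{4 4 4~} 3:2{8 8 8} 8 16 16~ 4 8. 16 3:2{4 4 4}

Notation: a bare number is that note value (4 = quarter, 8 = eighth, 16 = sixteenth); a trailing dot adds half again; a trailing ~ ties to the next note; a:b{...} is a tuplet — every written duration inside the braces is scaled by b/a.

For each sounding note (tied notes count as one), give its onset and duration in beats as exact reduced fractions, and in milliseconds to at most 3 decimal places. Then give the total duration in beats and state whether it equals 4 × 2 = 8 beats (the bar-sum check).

1) 0.0ms=0b +380.952ms=2/3b
2) 380.952ms=2/3b +380.952ms=2/3b
3) 761.905ms=4/3b +571.429ms=1b
4) 1333.333ms=7/3b +190.476ms=1/3b
5) 1523.81ms=8/3b +190.476ms=1/3b
6) 1714.286ms=3b +285.714ms=1/2b
7) 2000.0ms=7/2b +142.857ms=1/4b
8) 2142.857ms=15/4b +714.286ms=5/4b
9) 2857.143ms=5b +428.571ms=3/4b
10) 3285.714ms=23/4b +142.857ms=1/4b
11) 3428.571ms=6b +380.952ms=2/3b
12) 3809.524ms=20/3b +380.952ms=2/3b
13) 4190.476ms=22/3b +380.952ms=2/3b
Σ=8b of 8 (105bpm 2/4) — PASS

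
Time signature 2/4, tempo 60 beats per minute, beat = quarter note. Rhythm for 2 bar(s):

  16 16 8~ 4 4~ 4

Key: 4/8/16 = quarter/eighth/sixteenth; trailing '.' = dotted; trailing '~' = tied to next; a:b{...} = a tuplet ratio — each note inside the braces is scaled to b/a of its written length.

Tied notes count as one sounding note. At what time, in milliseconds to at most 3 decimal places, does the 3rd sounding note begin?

note 3 onset = 1/2b = 500.0ms

1. 0.0ms @ 0 + 250.0ms (1/4)
2. 250.0ms @ 1/4 + 250.0ms (1/4)
3. 500.0ms @ 1/2 + 1500.0ms (3/2)
4. 2000.0ms @ 2 + 2000.0ms (2)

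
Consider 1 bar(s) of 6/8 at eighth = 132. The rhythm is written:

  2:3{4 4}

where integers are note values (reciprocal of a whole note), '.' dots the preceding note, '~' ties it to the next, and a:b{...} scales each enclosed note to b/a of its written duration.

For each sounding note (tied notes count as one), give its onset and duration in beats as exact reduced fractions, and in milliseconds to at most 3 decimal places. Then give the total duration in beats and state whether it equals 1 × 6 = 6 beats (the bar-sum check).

1) 0.0ms=0b +1363.636ms=3b
2) 1363.636ms=3b +1363.636ms=3b
Σ=6b of 6 (132bpm 6/8) — PASS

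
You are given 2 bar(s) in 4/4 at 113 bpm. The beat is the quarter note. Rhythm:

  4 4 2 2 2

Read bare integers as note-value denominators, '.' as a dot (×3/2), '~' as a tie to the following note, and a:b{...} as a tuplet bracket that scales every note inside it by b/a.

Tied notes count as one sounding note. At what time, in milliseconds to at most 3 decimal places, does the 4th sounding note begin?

1. 0.0ms @ 0 + 530.973ms (1)
2. 530.973ms @ 1 + 530.973ms (1)
3. 1061.947ms @ 2 + 1061.947ms (2)
4. 2123.894ms @ 4 + 1061.947ms (2)
5. 3185.841ms @ 6 + 1061.947ms (2)

note 4 onset = 4b = 2123.894ms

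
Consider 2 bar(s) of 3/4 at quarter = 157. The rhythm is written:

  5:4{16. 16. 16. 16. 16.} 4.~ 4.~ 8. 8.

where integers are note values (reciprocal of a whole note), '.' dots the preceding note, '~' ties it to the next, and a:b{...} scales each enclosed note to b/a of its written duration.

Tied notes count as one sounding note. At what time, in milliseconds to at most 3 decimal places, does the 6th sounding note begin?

1. 0.0ms @ 0 + 114.65ms (3/10)
2. 114.65ms @ 3/10 + 114.65ms (3/10)
3. 229.299ms @ 3/5 + 114.65ms (3/10)
4. 343.949ms @ 9/10 + 114.65ms (3/10)
5. 458.599ms @ 6/5 + 114.65ms (3/10)
6. 573.248ms @ 3/2 + 1433.121ms (15/4)
7. 2006.369ms @ 21/4 + 286.624ms (3/4)

note 6 onset = 3/2b = 573.248ms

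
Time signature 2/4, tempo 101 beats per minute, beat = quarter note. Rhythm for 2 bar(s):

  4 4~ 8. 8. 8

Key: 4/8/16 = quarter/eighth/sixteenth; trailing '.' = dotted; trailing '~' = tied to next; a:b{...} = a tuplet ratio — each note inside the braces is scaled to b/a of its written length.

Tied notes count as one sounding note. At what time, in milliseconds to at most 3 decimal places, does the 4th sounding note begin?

1. 0.0ms @ 0 + 594.059ms (1)
2. 594.059ms @ 1 + 1039.604ms (7/4)
3. 1633.663ms @ 11/4 + 445.545ms (3/4)
4. 2079.208ms @ 7/2 + 297.03ms (1/2)

note 4 onset = 7/2b = 2079.208ms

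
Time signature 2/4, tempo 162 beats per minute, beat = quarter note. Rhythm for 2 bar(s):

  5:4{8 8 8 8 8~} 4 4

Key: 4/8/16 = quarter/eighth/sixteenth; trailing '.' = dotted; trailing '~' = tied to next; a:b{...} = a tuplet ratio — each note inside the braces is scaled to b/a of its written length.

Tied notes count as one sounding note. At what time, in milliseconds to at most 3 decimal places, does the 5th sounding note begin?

1. 0.0ms @ 0 + 148.148ms (2/5)
2. 148.148ms @ 2/5 + 148.148ms (2/5)
3. 296.296ms @ 4/5 + 148.148ms (2/5)
4. 444.444ms @ 6/5 + 148.148ms (2/5)
5. 592.593ms @ 8/5 + 518.519ms (7/5)
6. 1111.111ms @ 3 + 370.37ms (1)

note 5 onset = 8/5b = 592.593ms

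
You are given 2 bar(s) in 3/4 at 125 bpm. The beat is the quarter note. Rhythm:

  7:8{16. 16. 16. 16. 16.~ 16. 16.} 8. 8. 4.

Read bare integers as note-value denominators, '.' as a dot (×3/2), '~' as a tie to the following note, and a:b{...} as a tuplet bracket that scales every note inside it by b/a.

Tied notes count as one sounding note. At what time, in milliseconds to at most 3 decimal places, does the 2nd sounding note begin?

note 2 onset = 3/7b = 205.714ms

1. 0.0ms @ 0 + 205.714ms (3/7)
2. 205.714ms @ 3/7 + 205.714ms (3/7)
3. 411.429ms @ 6/7 + 205.714ms (3/7)
4. 617.143ms @ 9/7 + 205.714ms (3/7)
5. 822.857ms @ 12/7 + 411.429ms (6/7)
6. 1234.286ms @ 18/7 + 205.714ms (3/7)
7. 1440.0ms @ 3 + 360.0ms (3/4)
8. 1800.0ms @ 15/4 + 360.0ms (3/4)
9. 2160.0ms @ 9/2 + 720.0ms (3/2)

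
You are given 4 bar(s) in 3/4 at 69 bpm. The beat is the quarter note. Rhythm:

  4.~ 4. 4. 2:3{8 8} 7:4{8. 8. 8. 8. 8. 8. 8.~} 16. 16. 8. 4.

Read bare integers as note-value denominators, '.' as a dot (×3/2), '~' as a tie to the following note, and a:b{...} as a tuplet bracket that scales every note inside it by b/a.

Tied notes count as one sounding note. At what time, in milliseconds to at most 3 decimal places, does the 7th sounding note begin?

1. 0.0ms @ 0 + 2608.696ms (3)
2. 2608.696ms @ 3 + 1304.348ms (3/2)
3. 3913.043ms @ 9/2 + 652.174ms (3/4)
4. 4565.217ms @ 21/4 + 652.174ms (3/4)
5. 5217.391ms @ 6 + 372.671ms (3/7)
6. 5590.062ms @ 45/7 + 372.671ms (3/7)
7. 5962.733ms @ 48/7 + 372.671ms (3/7)
8. 6335.404ms @ 51/7 + 372.671ms (3/7)
9. 6708.075ms @ 54/7 + 372.671ms (3/7)
10. 7080.745ms @ 57/7 + 372.671ms (3/7)
11. 7453.416ms @ 60/7 + 698.758ms (45/56)
12. 8152.174ms @ 75/8 + 326.087ms (3/8)
13. 8478.261ms @ 39/4 + 652.174ms (3/4)
14. 9130.435ms @ 21/2 + 1304.348ms (3/2)

note 7 onset = 48/7b = 5962.733ms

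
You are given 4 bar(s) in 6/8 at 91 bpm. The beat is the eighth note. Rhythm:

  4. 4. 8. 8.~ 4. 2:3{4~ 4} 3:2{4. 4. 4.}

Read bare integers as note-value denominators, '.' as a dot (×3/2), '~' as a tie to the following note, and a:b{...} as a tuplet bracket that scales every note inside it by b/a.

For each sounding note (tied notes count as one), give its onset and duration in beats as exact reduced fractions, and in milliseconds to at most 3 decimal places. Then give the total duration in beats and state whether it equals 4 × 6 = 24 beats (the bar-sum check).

1) 0.0ms=0b +1978.022ms=3b
2) 1978.022ms=3b +1978.022ms=3b
3) 3956.044ms=6b +989.011ms=3/2b
4) 4945.055ms=15/2b +2967.033ms=9/2b
5) 7912.088ms=12b +3956.044ms=6b
6) 11868.132ms=18b +1318.681ms=2b
7) 13186.813ms=20b +1318.681ms=2b
8) 14505.495ms=22b +1318.681ms=2b
Σ=24b of 24 (91bpm 6/8) — PASS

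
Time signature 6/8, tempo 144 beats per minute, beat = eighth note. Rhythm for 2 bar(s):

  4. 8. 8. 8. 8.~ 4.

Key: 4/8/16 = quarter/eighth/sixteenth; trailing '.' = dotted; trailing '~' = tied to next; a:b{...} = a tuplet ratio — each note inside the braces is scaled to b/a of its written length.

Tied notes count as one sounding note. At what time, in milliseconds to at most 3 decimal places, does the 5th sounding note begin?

note 5 onset = 15/2b = 3125.0ms

1. 0.0ms @ 0 + 1250.0ms (3)
2. 1250.0ms @ 3 + 625.0ms (3/2)
3. 1875.0ms @ 9/2 + 625.0ms (3/2)
4. 2500.0ms @ 6 + 625.0ms (3/2)
5. 3125.0ms @ 15/2 + 1875.0ms (9/2)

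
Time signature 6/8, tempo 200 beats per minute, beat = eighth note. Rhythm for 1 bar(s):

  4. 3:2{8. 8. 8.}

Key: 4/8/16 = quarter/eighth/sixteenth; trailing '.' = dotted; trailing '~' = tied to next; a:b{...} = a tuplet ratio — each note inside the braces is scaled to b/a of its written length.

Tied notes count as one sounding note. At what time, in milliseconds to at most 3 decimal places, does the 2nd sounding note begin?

1. 0.0ms @ 0 + 900.0ms (3)
2. 900.0ms @ 3 + 300.0ms (1)
3. 1200.0ms @ 4 + 300.0ms (1)
4. 1500.0ms @ 5 + 300.0ms (1)

note 2 onset = 3b = 900.0ms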